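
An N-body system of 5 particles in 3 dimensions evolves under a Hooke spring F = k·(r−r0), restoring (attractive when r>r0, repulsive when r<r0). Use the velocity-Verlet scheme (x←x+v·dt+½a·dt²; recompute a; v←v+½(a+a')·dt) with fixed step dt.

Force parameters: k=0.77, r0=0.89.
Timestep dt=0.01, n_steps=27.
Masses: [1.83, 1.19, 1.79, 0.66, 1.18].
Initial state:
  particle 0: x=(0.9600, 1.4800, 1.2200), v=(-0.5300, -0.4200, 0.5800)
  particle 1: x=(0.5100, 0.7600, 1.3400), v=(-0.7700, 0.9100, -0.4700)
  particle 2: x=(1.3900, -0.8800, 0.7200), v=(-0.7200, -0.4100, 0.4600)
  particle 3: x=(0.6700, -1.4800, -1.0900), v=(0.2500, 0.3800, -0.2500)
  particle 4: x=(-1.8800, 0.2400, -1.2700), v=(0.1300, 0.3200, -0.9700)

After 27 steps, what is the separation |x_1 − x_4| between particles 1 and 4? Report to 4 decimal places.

step 0: x0=(0.9600, 1.4800, 1.2200) x1=(0.5100, 0.7600, 1.3400) x2=(1.3900, -0.8800, 0.7200) x3=(0.6700, -1.4800, -1.0900) x4=(-1.8800, 0.2400, -1.2700)
step 1: x0=(0.9547, 1.4757, 1.2257) x1=(0.5023, 0.7690, 1.3352) x2=(1.3827, -0.8840, 0.7246) x3=(0.6724, -1.4759, -1.0922) x4=(-1.8784, 0.2432, -1.2795)
step 2: x0=(0.9492, 1.4712, 1.2313) x1=(0.4944, 0.7778, 1.3301) x2=(1.3753, -0.8879, 0.7290) x3=(0.6747, -1.4711, -1.0940) x4=(-1.8763, 0.2463, -1.2887)
step 3: x0=(0.9437, 1.4665, 1.2366) x1=(0.4865, 0.7864, 1.3247) x2=(1.3677, -0.8917, 0.7334) x3=(0.6768, -1.4657, -1.0952) x4=(-1.8737, 0.2494, -1.2975)
step 4: x0=(0.9381, 1.4616, 1.2418) x1=(0.4786, 0.7949, 1.3191) x2=(1.3599, -0.8954, 0.7377) x3=(0.6788, -1.4597, -1.0959) x4=(-1.8705, 0.2524, -1.3059)
step 5: x0=(0.9324, 1.4565, 1.2469) x1=(0.4705, 0.8031, 1.3132) x2=(1.3520, -0.8989, 0.7420) x3=(0.6806, -1.4531, -1.0960) x4=(-1.8667, 0.2554, -1.3139)
step 6: x0=(0.9266, 1.4513, 1.2517) x1=(0.4624, 0.8111, 1.3071) x2=(1.3440, -0.9023, 0.7461) x3=(0.6822, -1.4458, -1.0957) x4=(-1.8624, 0.2583, -1.3216)
step 7: x0=(0.9207, 1.4458, 1.2564) x1=(0.4542, 0.8189, 1.3007) x2=(1.3357, -0.9056, 0.7501) x3=(0.6837, -1.4379, -1.0948) x4=(-1.8576, 0.2612, -1.3289)
step 8: x0=(0.9148, 1.4402, 1.2609) x1=(0.4459, 0.8266, 1.2940) x2=(1.3274, -0.9087, 0.7541) x3=(0.6850, -1.4293, -1.0935) x4=(-1.8523, 0.2640, -1.3358)
step 9: x0=(0.9087, 1.4343, 1.2653) x1=(0.4376, 0.8340, 1.2871) x2=(1.3188, -0.9117, 0.7580) x3=(0.6861, -1.4202, -1.0916) x4=(-1.8464, 0.2668, -1.3424)
step 10: x0=(0.9026, 1.4283, 1.2694) x1=(0.4292, 0.8412, 1.2799) x2=(1.3101, -0.9146, 0.7618) x3=(0.6870, -1.4104, -1.0892) x4=(-1.8400, 0.2695, -1.3485)
step 11: x0=(0.8964, 1.4221, 1.2734) x1=(0.4207, 0.8482, 1.2725) x2=(1.3013, -0.9173, 0.7655) x3=(0.6878, -1.4000, -1.0863) x4=(-1.8331, 0.2722, -1.3543)
step 12: x0=(0.8901, 1.4157, 1.2772) x1=(0.4121, 0.8550, 1.2648) x2=(1.2923, -0.9199, 0.7691) x3=(0.6885, -1.3890, -1.0828) x4=(-1.8256, 0.2748, -1.3597)
step 13: x0=(0.8838, 1.4091, 1.2809) x1=(0.4035, 0.8616, 1.2568) x2=(1.2832, -0.9223, 0.7726) x3=(0.6889, -1.3774, -1.0789) x4=(-1.8176, 0.2774, -1.3648)
step 14: x0=(0.8773, 1.4023, 1.2843) x1=(0.3948, 0.8680, 1.2486) x2=(1.2739, -0.9247, 0.7760) x3=(0.6892, -1.3652, -1.0745) x4=(-1.8092, 0.2799, -1.3694)
step 15: x0=(0.8708, 1.3954, 1.2876) x1=(0.3861, 0.8742, 1.2401) x2=(1.2644, -0.9269, 0.7794) x3=(0.6893, -1.3524, -1.0696) x4=(-1.8001, 0.2824, -1.3737)
step 16: x0=(0.8642, 1.3882, 1.2907) x1=(0.3772, 0.8802, 1.2314) x2=(1.2549, -0.9289, 0.7826) x3=(0.6892, -1.3390, -1.0642) x4=(-1.7906, 0.2848, -1.3775)
step 17: x0=(0.8575, 1.3809, 1.2937) x1=(0.3683, 0.8859, 1.2225) x2=(1.2451, -0.9308, 0.7858) x3=(0.6889, -1.3251, -1.0583) x4=(-1.7806, 0.2872, -1.3810)
step 18: x0=(0.8508, 1.3734, 1.2965) x1=(0.3594, 0.8915, 1.2133) x2=(1.2352, -0.9326, 0.7889) x3=(0.6885, -1.3105, -1.0519) x4=(-1.7701, 0.2895, -1.3841)
step 19: x0=(0.8440, 1.3658, 1.2991) x1=(0.3504, 0.8969, 1.2038) x2=(1.2252, -0.9342, 0.7918) x3=(0.6879, -1.2954, -1.0450) x4=(-1.7591, 0.2918, -1.3869)
step 20: x0=(0.8371, 1.3579, 1.3015) x1=(0.3413, 0.9020, 1.1941) x2=(1.2150, -0.9357, 0.7947) x3=(0.6871, -1.2797, -1.0376) x4=(-1.7476, 0.2940, -1.3892)
step 21: x0=(0.8301, 1.3499, 1.3037) x1=(0.3321, 0.9070, 1.1842) x2=(1.2047, -0.9371, 0.7975) x3=(0.6861, -1.2634, -1.0298) x4=(-1.7356, 0.2961, -1.3911)
step 22: x0=(0.8231, 1.3418, 1.3058) x1=(0.3229, 0.9117, 1.1740) x2=(1.1943, -0.9383, 0.8002) x3=(0.6850, -1.2466, -1.0214) x4=(-1.7231, 0.2983, -1.3927)
step 23: x0=(0.8160, 1.3334, 1.3077) x1=(0.3137, 0.9162, 1.1636) x2=(1.1837, -0.9394, 0.8028) x3=(0.6836, -1.2292, -1.0126) x4=(-1.7101, 0.3003, -1.3939)
step 24: x0=(0.8088, 1.3249, 1.3094) x1=(0.3044, 0.9206, 1.1529) x2=(1.1730, -0.9403, 0.8054) x3=(0.6821, -1.2113, -1.0034) x4=(-1.6967, 0.3023, -1.3947)
step 25: x0=(0.8015, 1.3162, 1.3110) x1=(0.2950, 0.9247, 1.1420) x2=(1.1621, -0.9411, 0.8078) x3=(0.6804, -1.1929, -0.9937) x4=(-1.6827, 0.3043, -1.3951)
step 26: x0=(0.7942, 1.3074, 1.3124) x1=(0.2856, 0.9286, 1.1309) x2=(1.1511, -0.9418, 0.8101) x3=(0.6785, -1.1739, -0.9835) x4=(-1.6684, 0.3062, -1.3951)
step 27: x0=(0.7868, 1.2984, 1.3136) x1=(0.2761, 0.9323, 1.1195) x2=(1.1400, -0.9423, 0.8124) x3=(0.6765, -1.1544, -0.9729) x4=(-1.6535, 0.3081, -1.3948)

3.2303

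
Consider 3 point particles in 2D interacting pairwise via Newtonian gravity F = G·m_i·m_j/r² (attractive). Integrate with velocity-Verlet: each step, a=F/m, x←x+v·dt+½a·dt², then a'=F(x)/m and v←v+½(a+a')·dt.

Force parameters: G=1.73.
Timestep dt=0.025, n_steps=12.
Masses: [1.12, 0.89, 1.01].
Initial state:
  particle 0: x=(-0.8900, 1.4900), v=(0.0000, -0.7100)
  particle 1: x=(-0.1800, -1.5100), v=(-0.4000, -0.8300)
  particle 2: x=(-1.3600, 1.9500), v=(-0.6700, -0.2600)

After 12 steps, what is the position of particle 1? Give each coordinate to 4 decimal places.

step 0: x0=(-0.8900, 1.4900) x1=(-0.1800, -1.5100) x2=(-1.3600, 1.9500)
step 1: x0=(-0.8909, 1.4731) x1=(-0.1900, -1.5306) x2=(-1.3757, 1.9425)
step 2: x0=(-0.8935, 1.4577) x1=(-0.2001, -1.5511) x2=(-1.3895, 1.9331)
step 3: x0=(-0.8977, 1.4439) x1=(-0.2102, -1.5713) x2=(-1.4015, 1.9218)
step 4: x0=(-0.9036, 1.4315) x1=(-0.2204, -1.5914) x2=(-1.4116, 1.9087)
step 5: x0=(-0.9111, 1.4206) x1=(-0.2307, -1.6112) x2=(-1.4198, 1.8939)
step 6: x0=(-0.9202, 1.4111) x1=(-0.2410, -1.6309) x2=(-1.4262, 1.8773)
step 7: x0=(-0.9309, 1.4030) x1=(-0.2513, -1.6504) x2=(-1.4307, 1.8588)
step 8: x0=(-0.9435, 1.3965) x1=(-0.2617, -1.6696) x2=(-1.4332, 1.8386)
step 9: x0=(-0.9578, 1.3916) x1=(-0.2722, -1.6887) x2=(-1.4336, 1.8164)
step 10: x0=(-0.9742, 1.3883) x1=(-0.2827, -1.7075) x2=(-1.4318, 1.7921)
step 11: x0=(-0.9927, 1.3870) x1=(-0.2933, -1.7262) x2=(-1.4275, 1.7657)
step 12: x0=(-1.0137, 1.3876) x1=(-0.3039, -1.7447) x2=(-1.4204, 1.7367)

(-0.3039, -1.7447)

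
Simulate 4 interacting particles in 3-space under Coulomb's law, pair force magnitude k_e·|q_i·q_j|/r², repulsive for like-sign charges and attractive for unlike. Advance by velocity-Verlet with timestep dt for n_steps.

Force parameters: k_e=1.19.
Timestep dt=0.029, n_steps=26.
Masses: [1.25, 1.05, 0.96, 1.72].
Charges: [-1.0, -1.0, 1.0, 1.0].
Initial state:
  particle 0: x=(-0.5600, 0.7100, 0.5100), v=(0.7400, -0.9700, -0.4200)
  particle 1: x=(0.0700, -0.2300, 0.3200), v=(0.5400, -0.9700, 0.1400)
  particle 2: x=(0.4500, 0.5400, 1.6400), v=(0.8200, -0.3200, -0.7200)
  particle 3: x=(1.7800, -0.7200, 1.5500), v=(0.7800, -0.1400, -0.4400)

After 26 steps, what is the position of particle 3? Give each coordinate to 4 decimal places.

step 0: x0=(-0.5600, 0.7100, 0.5100) x1=(0.0700, -0.2300, 0.3200) x2=(0.4500, 0.5400, 1.6400) x3=(1.7800, -0.7200, 1.5500)
step 1: x0=(-0.5386, 0.6821, 0.4980) x1=(0.0860, -0.2584, 0.3242) x2=(0.4735, 0.5307, 1.6188) x3=(1.8026, -0.7241, 1.5372)
step 2: x0=(-0.5171, 0.6546, 0.4864) x1=(0.1026, -0.2872, 0.3288) x2=(0.4963, 0.5215, 1.5969) x3=(1.8252, -0.7282, 1.5243)
step 3: x0=(-0.4957, 0.6275, 0.4752) x1=(0.1199, -0.3164, 0.3336) x2=(0.5185, 0.5124, 1.5743) x3=(1.8477, -0.7324, 1.5113)
step 4: x0=(-0.4744, 0.6009, 0.4643) x1=(0.1379, -0.3461, 0.3389) x2=(0.5400, 0.5032, 1.5511) x3=(1.8702, -0.7367, 1.4981)
step 5: x0=(-0.4530, 0.5747, 0.4538) x1=(0.1566, -0.3762, 0.3445) x2=(0.5609, 0.4940, 1.5272) x3=(1.8927, -0.7411, 1.4849)
step 6: x0=(-0.4317, 0.5490, 0.4437) x1=(0.1759, -0.4068, 0.3504) x2=(0.5811, 0.4849, 1.5026) x3=(1.9152, -0.7455, 1.4716)
step 7: x0=(-0.4103, 0.5238, 0.4340) x1=(0.1960, -0.4377, 0.3567) x2=(0.6006, 0.4757, 1.4772) x3=(1.9376, -0.7499, 1.4582)
step 8: x0=(-0.3889, 0.4990, 0.4245) x1=(0.2167, -0.4691, 0.3634) x2=(0.6194, 0.4664, 1.4512) x3=(1.9600, -0.7545, 1.4447)
step 9: x0=(-0.3675, 0.4747, 0.4155) x1=(0.2381, -0.5008, 0.3705) x2=(0.6375, 0.4571, 1.4245) x3=(1.9823, -0.7591, 1.4311)
step 10: x0=(-0.3461, 0.4508, 0.4067) x1=(0.2602, -0.5329, 0.3780) x2=(0.6548, 0.4476, 1.3971) x3=(2.0046, -0.7637, 1.4173)
step 11: x0=(-0.3246, 0.4274, 0.3983) x1=(0.2830, -0.5653, 0.3859) x2=(0.6715, 0.4381, 1.3690) x3=(2.0268, -0.7685, 1.4035)
step 12: x0=(-0.3030, 0.4045, 0.3902) x1=(0.3065, -0.5981, 0.3942) x2=(0.6873, 0.4284, 1.3402) x3=(2.0490, -0.7733, 1.3896)
step 13: x0=(-0.2813, 0.3821, 0.3825) x1=(0.3306, -0.6311, 0.4029) x2=(0.7024, 0.4186, 1.3106) x3=(2.0711, -0.7782, 1.3757)
step 14: x0=(-0.2596, 0.3601, 0.3751) x1=(0.3555, -0.6644, 0.4120) x2=(0.7168, 0.4086, 1.2804) x3=(2.0932, -0.7831, 1.3616)
step 15: x0=(-0.2377, 0.3385, 0.3680) x1=(0.3810, -0.6979, 0.4216) x2=(0.7303, 0.3984, 1.2494) x3=(2.1152, -0.7882, 1.3474)
step 16: x0=(-0.2156, 0.3174, 0.3612) x1=(0.4072, -0.7317, 0.4316) x2=(0.7430, 0.3880, 1.2177) x3=(2.1372, -0.7933, 1.3332)
step 17: x0=(-0.1934, 0.2968, 0.3548) x1=(0.4340, -0.7656, 0.4420) x2=(0.7549, 0.3773, 1.1852) x3=(2.1590, -0.7985, 1.3188)
step 18: x0=(-0.1710, 0.2766, 0.3486) x1=(0.4615, -0.7996, 0.4528) x2=(0.7659, 0.3664, 1.1520) x3=(2.1809, -0.8038, 1.3044)
step 19: x0=(-0.1483, 0.2568, 0.3429) x1=(0.4896, -0.8338, 0.4640) x2=(0.7761, 0.3551, 1.1181) x3=(2.2026, -0.8091, 1.2899)
step 20: x0=(-0.1254, 0.2374, 0.3374) x1=(0.5184, -0.8680, 0.4757) x2=(0.7853, 0.3436, 1.0834) x3=(2.2243, -0.8145, 1.2753)
step 21: x0=(-0.1022, 0.2185, 0.3323) x1=(0.5478, -0.9023, 0.4877) x2=(0.7937, 0.3316, 1.0480) x3=(2.2458, -0.8201, 1.2606)
step 22: x0=(-0.0787, 0.2000, 0.3276) x1=(0.5778, -0.9366, 0.5001) x2=(0.8011, 0.3193, 1.0119) x3=(2.2673, -0.8256, 1.2459)
step 23: x0=(-0.0548, 0.1819, 0.3232) x1=(0.6084, -0.9709, 0.5129) x2=(0.8075, 0.3065, 0.9750) x3=(2.2887, -0.8313, 1.2310)
step 24: x0=(-0.0305, 0.1643, 0.3192) x1=(0.6397, -1.0052, 0.5261) x2=(0.8130, 0.2934, 0.9373) x3=(2.3100, -0.8371, 1.2162)
step 25: x0=(-0.0057, 0.1470, 0.3156) x1=(0.6715, -1.0393, 0.5395) x2=(0.8174, 0.2797, 0.8989) x3=(2.3312, -0.8429, 1.2012)
step 26: x0=(0.0196, 0.1302, 0.3124) x1=(0.7038, -1.0734, 0.5533) x2=(0.8206, 0.2656, 0.8597) x3=(2.3523, -0.8488, 1.1862)

(2.3523, -0.8488, 1.1862)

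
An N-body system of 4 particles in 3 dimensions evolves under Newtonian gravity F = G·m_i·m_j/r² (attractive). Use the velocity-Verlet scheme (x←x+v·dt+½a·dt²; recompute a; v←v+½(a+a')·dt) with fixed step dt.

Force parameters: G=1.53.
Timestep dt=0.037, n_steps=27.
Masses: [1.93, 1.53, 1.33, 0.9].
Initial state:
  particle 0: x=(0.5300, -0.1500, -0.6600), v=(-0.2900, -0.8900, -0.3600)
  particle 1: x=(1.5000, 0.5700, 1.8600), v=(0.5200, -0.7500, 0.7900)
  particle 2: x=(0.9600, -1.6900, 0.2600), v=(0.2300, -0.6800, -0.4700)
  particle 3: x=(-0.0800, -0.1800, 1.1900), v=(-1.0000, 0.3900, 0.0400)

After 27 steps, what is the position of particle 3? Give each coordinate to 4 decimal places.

step 0: x0=(0.5300, -0.1500, -0.6600) x1=(1.5000, 0.5700, 1.8600) x2=(0.9600, -1.6900, 0.2600) x3=(-0.0800, -0.1800, 1.1900)
step 1: x0=(0.5194, -0.1832, -0.6727) x1=(1.5189, 0.5419, 1.8888) x2=(0.9683, -1.7143, 0.2425) x3=(-0.1163, -0.1656, 1.1910)
step 2: x0=(0.5089, -0.2170, -0.6842) x1=(1.5371, 0.5133, 1.9168) x2=(0.9762, -1.7371, 0.2249) x3=(-0.1512, -0.1514, 1.1910)
step 3: x0=(0.4986, -0.2514, -0.6944) x1=(1.5546, 0.4841, 1.9439) x2=(0.9836, -1.7582, 0.2070) x3=(-0.1847, -0.1373, 1.1902)
step 4: x0=(0.4886, -0.2864, -0.7035) x1=(1.5715, 0.4543, 1.9703) x2=(0.9906, -1.7777, 0.1890) x3=(-0.2168, -0.1235, 1.1884)
step 5: x0=(0.4787, -0.3219, -0.7114) x1=(1.5878, 0.4241, 1.9958) x2=(0.9971, -1.7957, 0.1707) x3=(-0.2477, -0.1099, 1.1858)
step 6: x0=(0.4691, -0.3580, -0.7181) x1=(1.6035, 0.3934, 2.0206) x2=(1.0031, -1.8121, 0.1522) x3=(-0.2773, -0.0966, 1.1823)
step 7: x0=(0.4596, -0.3947, -0.7237) x1=(1.6185, 0.3623, 2.0446) x2=(1.0087, -1.8270, 0.1335) x3=(-0.3056, -0.0836, 1.1781)
step 8: x0=(0.4505, -0.4320, -0.7282) x1=(1.6330, 0.3307, 2.0679) x2=(1.0137, -1.8402, 0.1145) x3=(-0.3327, -0.0709, 1.1730)
step 9: x0=(0.4416, -0.4698, -0.7315) x1=(1.6469, 0.2988, 2.0905) x2=(1.0183, -1.8519, 0.0952) x3=(-0.3587, -0.0586, 1.1672)
step 10: x0=(0.4329, -0.5083, -0.7337) x1=(1.6602, 0.2664, 2.1123) x2=(1.0222, -1.8621, 0.0756) x3=(-0.3834, -0.0467, 1.1606)
step 11: x0=(0.4246, -0.5474, -0.7347) x1=(1.6730, 0.2337, 2.1335) x2=(1.0256, -1.8706, 0.0557) x3=(-0.4070, -0.0353, 1.1533)
step 12: x0=(0.4166, -0.5871, -0.7346) x1=(1.6853, 0.2007, 2.1539) x2=(1.0283, -1.8775, 0.0354) x3=(-0.4295, -0.0242, 1.1453)
step 13: x0=(0.4090, -0.6275, -0.7334) x1=(1.6970, 0.1673, 2.1736) x2=(1.0304, -1.8827, 0.0148) x3=(-0.4509, -0.0137, 1.1365)
step 14: x0=(0.4017, -0.6686, -0.7311) x1=(1.7082, 0.1336, 2.1927) x2=(1.0318, -1.8862, -0.0063) x3=(-0.4712, -0.0036, 1.1271)
step 15: x0=(0.3949, -0.7104, -0.7276) x1=(1.7190, 0.0996, 2.2110) x2=(1.0324, -1.8880, -0.0277) x3=(-0.4905, 0.0059, 1.1170)
step 16: x0=(0.3885, -0.7530, -0.7229) x1=(1.7292, 0.0653, 2.2287) x2=(1.0323, -1.8880, -0.0496) x3=(-0.5087, 0.0150, 1.1062)
step 17: x0=(0.3827, -0.7963, -0.7170) x1=(1.7390, 0.0308, 2.2457) x2=(1.0312, -1.8862, -0.0721) x3=(-0.5259, 0.0234, 1.0948)
step 18: x0=(0.3774, -0.8405, -0.7100) x1=(1.7483, -0.0041, 2.2620) x2=(1.0291, -1.8825, -0.0950) x3=(-0.5421, 0.0313, 1.0827)
step 19: x0=(0.3728, -0.8855, -0.7017) x1=(1.7571, -0.0392, 2.2777) x2=(1.0260, -1.8767, -0.1186) x3=(-0.5572, 0.0386, 1.0701)
step 20: x0=(0.3689, -0.9316, -0.6922) x1=(1.7655, -0.0745, 2.2927) x2=(1.0216, -1.8689, -0.1428) x3=(-0.5714, 0.0452, 1.0568)
step 21: x0=(0.3658, -0.9786, -0.6814) x1=(1.7734, -0.1101, 2.3071) x2=(1.0159, -1.8588, -0.1677) x3=(-0.5847, 0.0513, 1.0429)
step 22: x0=(0.3638, -1.0268, -0.6692) x1=(1.7809, -0.1459, 2.3208) x2=(1.0087, -1.8464, -0.1935) x3=(-0.5970, 0.0566, 1.0284)
step 23: x0=(0.3629, -1.0763, -0.6556) x1=(1.7880, -0.1820, 2.3339) x2=(0.9996, -1.8314, -0.2202) x3=(-0.6083, 0.0613, 1.0134)
step 24: x0=(0.3633, -1.1272, -0.6405) x1=(1.7946, -0.2182, 2.3463) x2=(0.9885, -1.8137, -0.2478) x3=(-0.6188, 0.0653, 0.9978)
step 25: x0=(0.3654, -1.1797, -0.6239) x1=(1.8008, -0.2547, 2.3581) x2=(0.9748, -1.7929, -0.2767) x3=(-0.6283, 0.0686, 0.9816)
step 26: x0=(0.3695, -1.2340, -0.6055) x1=(1.8065, -0.2914, 2.3692) x2=(0.9580, -1.7687, -0.3069) x3=(-0.6368, 0.0712, 0.9650)
step 27: x0=(0.3763, -1.2905, -0.5854) x1=(1.8119, -0.3282, 2.3797) x2=(0.9373, -1.7407, -0.3387) x3=(-0.6445, 0.0730, 0.9478)

(-0.6445, 0.0730, 0.9478)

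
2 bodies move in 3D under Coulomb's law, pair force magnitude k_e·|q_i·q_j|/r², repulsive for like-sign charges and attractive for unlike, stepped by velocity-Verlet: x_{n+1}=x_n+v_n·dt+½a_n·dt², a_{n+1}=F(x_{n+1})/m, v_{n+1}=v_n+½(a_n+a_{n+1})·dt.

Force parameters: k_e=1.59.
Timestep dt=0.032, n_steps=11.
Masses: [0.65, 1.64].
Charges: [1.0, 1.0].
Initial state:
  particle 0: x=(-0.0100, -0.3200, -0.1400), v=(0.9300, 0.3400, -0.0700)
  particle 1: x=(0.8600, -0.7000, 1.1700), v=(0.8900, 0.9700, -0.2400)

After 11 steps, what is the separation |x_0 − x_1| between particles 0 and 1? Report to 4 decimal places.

1.6059

step 0: x0=(-0.0100, -0.3200, -0.1400) x1=(0.8600, -0.7000, 1.1700)
step 1: x0=(0.0195, -0.3090, -0.1426) x1=(0.8886, -0.6690, 1.1625)
step 2: x0=(0.0485, -0.2978, -0.1460) x1=(0.9174, -0.6381, 1.1553)
step 3: x0=(0.0769, -0.2864, -0.1502) x1=(0.9464, -0.6073, 1.1484)
step 4: x0=(0.1048, -0.2748, -0.1553) x1=(0.9756, -0.5765, 1.1418)
step 5: x0=(0.1322, -0.2630, -0.1611) x1=(1.0050, -0.5458, 1.1355)
step 6: x0=(0.1590, -0.2510, -0.1677) x1=(1.0347, -0.5152, 1.1296)
step 7: x0=(0.1853, -0.2388, -0.1751) x1=(1.0645, -0.4847, 1.1239)
step 8: x0=(0.2110, -0.2265, -0.1834) x1=(1.0946, -0.4542, 1.1187)
step 9: x0=(0.2362, -0.2141, -0.1924) x1=(1.1249, -0.4238, 1.1137)
step 10: x0=(0.2609, -0.2015, -0.2023) x1=(1.1554, -0.3934, 1.1090)
step 11: x0=(0.2849, -0.1888, -0.2130) x1=(1.1861, -0.3631, 1.1047)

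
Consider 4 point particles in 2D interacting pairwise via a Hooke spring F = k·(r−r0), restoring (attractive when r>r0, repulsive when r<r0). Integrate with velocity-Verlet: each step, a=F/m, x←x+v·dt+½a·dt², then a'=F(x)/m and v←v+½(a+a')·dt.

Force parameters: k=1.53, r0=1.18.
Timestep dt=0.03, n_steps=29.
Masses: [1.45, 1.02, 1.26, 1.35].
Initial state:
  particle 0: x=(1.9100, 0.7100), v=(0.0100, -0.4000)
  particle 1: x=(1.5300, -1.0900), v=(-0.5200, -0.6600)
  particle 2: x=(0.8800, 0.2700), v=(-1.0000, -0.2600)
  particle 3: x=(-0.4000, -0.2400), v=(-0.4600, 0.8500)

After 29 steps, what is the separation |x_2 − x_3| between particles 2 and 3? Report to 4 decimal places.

0.5825

step 0: x0=(1.9100, 0.7100) x1=(1.5300, -1.0900) x2=(0.8800, 0.2700) x3=(-0.4000, -0.2400)
step 1: x0=(1.9097, 0.6975) x1=(1.5138, -1.1089) x2=(0.8499, 0.2620) x3=(-0.4127, -0.2144)
step 2: x0=(1.9081, 0.6839) x1=(1.4965, -1.1260) x2=(0.8198, 0.2536) x3=(-0.4230, -0.1887)
step 3: x0=(1.9052, 0.6692) x1=(1.4780, -1.1412) x2=(0.7898, 0.2447) x3=(-0.4311, -0.1628)
step 4: x0=(1.9010, 0.6535) x1=(1.4583, -1.1544) x2=(0.7598, 0.2355) x3=(-0.4370, -0.1369)
step 5: x0=(1.8955, 0.6368) x1=(1.4374, -1.1657) x2=(0.7299, 0.2259) x3=(-0.4407, -0.1111)
step 6: x0=(1.8885, 0.6190) x1=(1.4154, -1.1750) x2=(0.7003, 0.2159) x3=(-0.4422, -0.0853)
step 7: x0=(1.8803, 0.6003) x1=(1.3923, -1.1823) x2=(0.6709, 0.2056) x3=(-0.4417, -0.0597)
step 8: x0=(1.8706, 0.5806) x1=(1.3681, -1.1876) x2=(0.6418, 0.1950) x3=(-0.4392, -0.0343)
step 9: x0=(1.8596, 0.5600) x1=(1.3427, -1.1908) x2=(0.6132, 0.1840) x3=(-0.4347, -0.0091)
step 10: x0=(1.8471, 0.5385) x1=(1.3163, -1.1921) x2=(0.5849, 0.1727) x3=(-0.4283, 0.0159)
step 11: x0=(1.8334, 0.5161) x1=(1.2889, -1.1914) x2=(0.5572, 0.1612) x3=(-0.4201, 0.0405)
step 12: x0=(1.8182, 0.4929) x1=(1.2604, -1.1887) x2=(0.5300, 0.1493) x3=(-0.4103, 0.0648)
step 13: x0=(1.8018, 0.4690) x1=(1.2310, -1.1842) x2=(0.5035, 0.1372) x3=(-0.3989, 0.0888)
step 14: x0=(1.7840, 0.4443) x1=(1.2007, -1.1778) x2=(0.4775, 0.1249) x3=(-0.3859, 0.1123)
step 15: x0=(1.7649, 0.4190) x1=(1.1696, -1.1696) x2=(0.4523, 0.1123) x3=(-0.3716, 0.1355)
step 16: x0=(1.7446, 0.3930) x1=(1.1376, -1.1597) x2=(0.4278, 0.0995) x3=(-0.3560, 0.1582)
step 17: x0=(1.7231, 0.3665) x1=(1.1049, -1.1481) x2=(0.4040, 0.0864) x3=(-0.3393, 0.1805)
step 18: x0=(1.7004, 0.3395) x1=(1.0714, -1.1349) x2=(0.3810, 0.0730) x3=(-0.3215, 0.2024)
step 19: x0=(1.6767, 0.3120) x1=(1.0374, -1.1203) x2=(0.3588, 0.0594) x3=(-0.3027, 0.2239)
step 20: x0=(1.6518, 0.2841) x1=(1.0027, -1.1043) x2=(0.3374, 0.0456) x3=(-0.2831, 0.2451)
step 21: x0=(1.6260, 0.2559) x1=(0.9675, -1.0871) x2=(0.3168, 0.0314) x3=(-0.2628, 0.2660)
step 22: x0=(1.5992, 0.2274) x1=(0.9318, -1.0686) x2=(0.2970, 0.0170) x3=(-0.2418, 0.2865)
step 23: x0=(1.5715, 0.1986) x1=(0.8957, -1.0491) x2=(0.2779, 0.0022) x3=(-0.2203, 0.3068)
step 24: x0=(1.5430, 0.1697) x1=(0.8592, -1.0287) x2=(0.2596, -0.0130) x3=(-0.1983, 0.3270)
step 25: x0=(1.5138, 0.1407) x1=(0.8224, -1.0075) x2=(0.2419, -0.0285) x3=(-0.1758, 0.3470)
step 26: x0=(1.4839, 0.1115) x1=(0.7854, -0.9856) x2=(0.2248, -0.0444) x3=(-0.1530, 0.3670)
step 27: x0=(1.4534, 0.0823) x1=(0.7481, -0.9631) x2=(0.2082, -0.0607) x3=(-0.1299, 0.3870)
step 28: x0=(1.4224, 0.0532) x1=(0.7107, -0.9403) x2=(0.1920, -0.0775) x3=(-0.1065, 0.4071)
step 29: x0=(1.3909, 0.0240) x1=(0.6731, -0.9171) x2=(0.1762, -0.0946) x3=(-0.0828, 0.4272)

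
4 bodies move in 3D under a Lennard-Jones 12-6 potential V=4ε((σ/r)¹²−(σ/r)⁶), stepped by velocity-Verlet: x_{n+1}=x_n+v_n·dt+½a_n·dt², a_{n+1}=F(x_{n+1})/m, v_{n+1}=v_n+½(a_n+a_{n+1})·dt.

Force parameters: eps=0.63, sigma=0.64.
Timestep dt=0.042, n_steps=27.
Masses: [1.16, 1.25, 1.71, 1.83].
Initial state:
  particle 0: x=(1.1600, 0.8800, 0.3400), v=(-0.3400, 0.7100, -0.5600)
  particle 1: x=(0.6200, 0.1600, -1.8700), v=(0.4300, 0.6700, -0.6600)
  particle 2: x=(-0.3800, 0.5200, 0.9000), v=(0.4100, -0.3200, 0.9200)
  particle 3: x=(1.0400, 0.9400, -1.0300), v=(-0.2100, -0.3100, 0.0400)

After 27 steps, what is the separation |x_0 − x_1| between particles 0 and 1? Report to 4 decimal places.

2.1995

step 0: x0=(1.1600, 0.8800, 0.3400) x1=(0.6200, 0.1600, -1.8700) x2=(-0.3800, 0.5200, 0.9000) x3=(1.0400, 0.9400, -1.0300)
step 1: x0=(1.1457, 0.9098, 0.3164) x1=(0.6381, 0.1883, -1.8976) x2=(-0.3628, 0.5066, 0.9386) x3=(1.0311, 0.9269, -1.0283)
step 2: x0=(1.1313, 0.9396, 0.2926) x1=(0.6564, 0.2167, -1.9249) x2=(-0.3455, 0.4931, 0.9773) x3=(1.0222, 0.9136, -1.0268)
step 3: x0=(1.1169, 0.9694, 0.2687) x1=(0.6747, 0.2455, -1.9519) x2=(-0.3282, 0.4797, 1.0159) x3=(1.0132, 0.9002, -1.0252)
step 4: x0=(1.1025, 0.9992, 0.2444) x1=(0.6932, 0.2744, -1.9786) x2=(-0.3109, 0.4663, 1.0545) x3=(1.0041, 0.8867, -1.0238)
step 5: x0=(1.0879, 1.0289, 0.2200) x1=(0.7118, 0.3036, -2.0049) x2=(-0.2936, 0.4529, 1.0930) x3=(0.9950, 0.8729, -1.0224)
step 6: x0=(1.0734, 1.0586, 0.1952) x1=(0.7305, 0.3330, -2.0309) x2=(-0.2762, 0.4395, 1.1316) x3=(0.9858, 0.8591, -1.0211)
step 7: x0=(1.0587, 1.0882, 0.1701) x1=(0.7494, 0.3626, -2.0564) x2=(-0.2589, 0.4261, 1.1702) x3=(0.9765, 0.8452, -1.0199)
step 8: x0=(1.0441, 1.1177, 0.1447) x1=(0.7683, 0.3925, -2.0814) x2=(-0.2415, 0.4127, 1.2087) x3=(0.9672, 0.8311, -1.0187)
step 9: x0=(1.0294, 1.1472, 0.1188) x1=(0.7873, 0.4225, -2.1061) x2=(-0.2241, 0.3993, 1.2472) x3=(0.9579, 0.8170, -1.0175)
step 10: x0=(1.0146, 1.1764, 0.0926) x1=(0.8064, 0.4526, -2.1303) x2=(-0.2067, 0.3860, 1.2858) x3=(0.9485, 0.8029, -1.0164)
step 11: x0=(0.9998, 1.2055, 0.0658) x1=(0.8255, 0.4829, -2.1541) x2=(-0.1893, 0.3726, 1.3243) x3=(0.9391, 0.7888, -1.0152)
step 12: x0=(0.9850, 1.2345, 0.0386) x1=(0.8446, 0.5133, -2.1775) x2=(-0.1719, 0.3592, 1.3628) x3=(0.9297, 0.7747, -1.0141)
step 13: x0=(0.9701, 1.2631, 0.0109) x1=(0.8638, 0.5438, -2.2005) x2=(-0.1544, 0.3459, 1.4013) x3=(0.9203, 0.7607, -1.0128)
step 14: x0=(0.9552, 1.2916, -0.0173) x1=(0.8830, 0.5744, -2.2231) x2=(-0.1370, 0.3325, 1.4398) x3=(0.9108, 0.7469, -1.0115)
step 15: x0=(0.9403, 1.3197, -0.0461) x1=(0.9022, 0.6050, -2.2454) x2=(-0.1196, 0.3192, 1.4783) x3=(0.9014, 0.7331, -1.0100)
step 16: x0=(0.9253, 1.3475, -0.0754) x1=(0.9215, 0.6357, -2.2673) x2=(-0.1021, 0.3058, 1.5167) x3=(0.8921, 0.7196, -1.0085)
step 17: x0=(0.9104, 1.3749, -0.1053) x1=(0.9407, 0.6663, -2.2890) x2=(-0.0847, 0.2925, 1.5552) x3=(0.8827, 0.7063, -1.0068)
step 18: x0=(0.8954, 1.4019, -0.1356) x1=(0.9599, 0.6970, -2.3105) x2=(-0.0672, 0.2792, 1.5937) x3=(0.8733, 0.6932, -1.0049)
step 19: x0=(0.8804, 1.4285, -0.1665) x1=(0.9790, 0.7277, -2.3317) x2=(-0.0498, 0.2658, 1.6321) x3=(0.8640, 0.6804, -1.0028)
step 20: x0=(0.8653, 1.4547, -0.1979) x1=(0.9982, 0.7583, -2.3527) x2=(-0.0323, 0.2525, 1.6706) x3=(0.8547, 0.6679, -1.0006)
step 21: x0=(0.8503, 1.4804, -0.2297) x1=(1.0173, 0.7890, -2.3735) x2=(-0.0149, 0.2391, 1.7091) x3=(0.8454, 0.6557, -0.9981)
step 22: x0=(0.8353, 1.5056, -0.2620) x1=(1.0365, 0.8197, -2.3942) x2=(0.0025, 0.2258, 1.7475) x3=(0.8361, 0.6437, -0.9955)
step 23: x0=(0.8203, 1.5304, -0.2947) x1=(1.0556, 0.8503, -2.4148) x2=(0.0200, 0.2125, 1.7860) x3=(0.8268, 0.6321, -0.9927)
step 24: x0=(0.8052, 1.5547, -0.3277) x1=(1.0747, 0.8809, -2.4353) x2=(0.0374, 0.1991, 1.8245) x3=(0.8176, 0.6208, -0.9898)
step 25: x0=(0.7902, 1.5785, -0.3611) x1=(1.0938, 0.9115, -2.4557) x2=(0.0549, 0.1858, 1.8629) x3=(0.8083, 0.6098, -0.9867)
step 26: x0=(0.7752, 1.6018, -0.3948) x1=(1.1128, 0.9421, -2.4760) x2=(0.0723, 0.1725, 1.9014) x3=(0.7990, 0.5991, -0.9835)
step 27: x0=(0.7602, 1.6247, -0.4288) x1=(1.1319, 0.9727, -2.4962) x2=(0.0898, 0.1591, 1.9398) x3=(0.7898, 0.5887, -0.9801)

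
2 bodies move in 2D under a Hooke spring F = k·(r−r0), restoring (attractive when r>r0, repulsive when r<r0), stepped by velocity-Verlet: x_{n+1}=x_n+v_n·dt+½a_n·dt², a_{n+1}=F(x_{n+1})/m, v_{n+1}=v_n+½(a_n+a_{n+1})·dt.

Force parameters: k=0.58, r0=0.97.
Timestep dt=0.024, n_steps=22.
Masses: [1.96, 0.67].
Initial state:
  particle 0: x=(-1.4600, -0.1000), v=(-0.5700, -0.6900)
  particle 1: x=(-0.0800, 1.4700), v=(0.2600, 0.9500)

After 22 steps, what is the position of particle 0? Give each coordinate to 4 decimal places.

(-1.7244, -0.4197)

step 0: x0=(-1.4600, -0.1000) x1=(-0.0800, 1.4700)
step 1: x0=(-1.4736, -0.1165) x1=(-0.0739, 1.4926)
step 2: x0=(-1.4871, -0.1328) x1=(-0.0683, 1.5147)
step 3: x0=(-1.5005, -0.1490) x1=(-0.0630, 1.5364)
step 4: x0=(-1.5137, -0.1650) x1=(-0.0581, 1.5577)
step 5: x0=(-1.5267, -0.1809) x1=(-0.0536, 1.5784)
step 6: x0=(-1.5397, -0.1966) x1=(-0.0496, 1.5986)
step 7: x0=(-1.5525, -0.2121) x1=(-0.0460, 1.6183)
step 8: x0=(-1.5651, -0.2274) x1=(-0.0428, 1.6375)
step 9: x0=(-1.5776, -0.2425) x1=(-0.0401, 1.6561)
step 10: x0=(-1.5899, -0.2575) x1=(-0.0379, 1.6742)
step 11: x0=(-1.6020, -0.2722) x1=(-0.0361, 1.6916)
step 12: x0=(-1.6140, -0.2867) x1=(-0.0348, 1.7085)
step 13: x0=(-1.6258, -0.3010) x1=(-0.0340, 1.7247)
step 14: x0=(-1.6375, -0.3151) x1=(-0.0337, 1.7403)
step 15: x0=(-1.6490, -0.3290) x1=(-0.0338, 1.7553)
step 16: x0=(-1.6603, -0.3427) x1=(-0.0345, 1.7696)
step 17: x0=(-1.6714, -0.3561) x1=(-0.0357, 1.7832)
step 18: x0=(-1.6824, -0.3693) x1=(-0.0375, 1.7962)
step 19: x0=(-1.6932, -0.3822) x1=(-0.0397, 1.8084)
step 20: x0=(-1.7037, -0.3950) x1=(-0.0425, 1.8200)
step 21: x0=(-1.7142, -0.4074) x1=(-0.0459, 1.8308)
step 22: x0=(-1.7244, -0.4197) x1=(-0.0497, 1.8409)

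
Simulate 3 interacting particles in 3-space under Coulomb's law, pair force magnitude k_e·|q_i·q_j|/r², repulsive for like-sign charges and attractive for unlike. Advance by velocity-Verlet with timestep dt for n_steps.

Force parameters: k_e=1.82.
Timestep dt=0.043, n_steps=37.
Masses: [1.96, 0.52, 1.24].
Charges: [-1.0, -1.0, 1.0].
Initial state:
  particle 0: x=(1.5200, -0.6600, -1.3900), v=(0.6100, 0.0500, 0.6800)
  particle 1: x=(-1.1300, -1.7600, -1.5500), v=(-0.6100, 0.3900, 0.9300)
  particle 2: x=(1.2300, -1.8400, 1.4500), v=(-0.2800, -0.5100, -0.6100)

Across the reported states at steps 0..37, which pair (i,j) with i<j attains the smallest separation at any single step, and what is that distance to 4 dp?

pair (0,2), distance 2.4851

step 0: x0=(1.5200, -0.6600, -1.3900) x1=(-1.1300, -1.7600, -1.5500) x2=(1.2300, -1.8400, 1.4500)
step 1: x0=(1.5463, -0.6578, -1.3607) x1=(-1.1565, -1.7434, -1.5099) x2=(1.2179, -1.8619, 1.4236)
step 2: x0=(1.5728, -0.6557, -1.3312) x1=(-1.1833, -1.7271, -1.4694) x2=(1.2057, -1.8836, 1.3967)
step 3: x0=(1.5994, -0.6535, -1.3015) x1=(-1.2106, -1.7110, -1.4286) x2=(1.1935, -1.9052, 1.3695)
step 4: x0=(1.6262, -0.6514, -1.2716) x1=(-1.2382, -1.6953, -1.3875) x2=(1.1811, -1.9267, 1.3418)
step 5: x0=(1.6532, -0.6493, -1.2416) x1=(-1.2662, -1.6798, -1.3461) x2=(1.1687, -1.9481, 1.3136)
step 6: x0=(1.6803, -0.6472, -1.2113) x1=(-1.2944, -1.6646, -1.3043) x2=(1.1562, -1.9692, 1.2851)
step 7: x0=(1.7075, -0.6452, -1.1809) x1=(-1.3230, -1.6496, -1.2622) x2=(1.1436, -1.9903, 1.2561)
step 8: x0=(1.7348, -0.6432, -1.1503) x1=(-1.3517, -1.6349, -1.2197) x2=(1.1309, -2.0111, 1.2266)
step 9: x0=(1.7622, -0.6412, -1.1195) x1=(-1.3807, -1.6204, -1.1768) x2=(1.1181, -2.0317, 1.1968)
step 10: x0=(1.7897, -0.6393, -1.0885) x1=(-1.4099, -1.6062, -1.1337) x2=(1.1053, -2.0521, 1.1664)
step 11: x0=(1.8173, -0.6375, -1.0573) x1=(-1.4392, -1.5922, -1.0901) x2=(1.0923, -2.0724, 1.1356)
step 12: x0=(1.8450, -0.6358, -1.0260) x1=(-1.4687, -1.5784, -1.0462) x2=(1.0793, -2.0924, 1.1044)
step 13: x0=(1.8728, -0.6342, -0.9944) x1=(-1.4982, -1.5649, -1.0019) x2=(1.0662, -2.1121, 1.0727)
step 14: x0=(1.9006, -0.6327, -0.9627) x1=(-1.5278, -1.5516, -0.9573) x2=(1.0531, -2.1316, 1.0406)
step 15: x0=(1.9285, -0.6312, -0.9307) x1=(-1.5575, -1.5386, -0.9123) x2=(1.0399, -2.1508, 1.0080)
step 16: x0=(1.9564, -0.6299, -0.8986) x1=(-1.5871, -1.5257, -0.8670) x2=(1.0266, -2.1698, 0.9750)
step 17: x0=(1.9844, -0.6287, -0.8663) x1=(-1.6168, -1.5132, -0.8213) x2=(1.0132, -2.1885, 0.9416)
step 18: x0=(2.0124, -0.6276, -0.8339) x1=(-1.6464, -1.5008, -0.7753) x2=(0.9998, -2.2068, 0.9077)
step 19: x0=(2.0404, -0.6267, -0.8012) x1=(-1.6759, -1.4887, -0.7289) x2=(0.9864, -2.2249, 0.8734)
step 20: x0=(2.0684, -0.6259, -0.7684) x1=(-1.7053, -1.4769, -0.6822) x2=(0.9729, -2.2426, 0.8387)
step 21: x0=(2.0964, -0.6252, -0.7354) x1=(-1.7346, -1.4653, -0.6352) x2=(0.9593, -2.2600, 0.8036)
step 22: x0=(2.1244, -0.6247, -0.7023) x1=(-1.7638, -1.4540, -0.5879) x2=(0.9457, -2.2771, 0.7681)
step 23: x0=(2.1523, -0.6244, -0.6689) x1=(-1.7928, -1.4429, -0.5403) x2=(0.9321, -2.2938, 0.7323)
step 24: x0=(2.1803, -0.6242, -0.6355) x1=(-1.8216, -1.4320, -0.4924) x2=(0.9185, -2.3101, 0.6961)
step 25: x0=(2.2082, -0.6242, -0.6019) x1=(-1.8502, -1.4215, -0.4442) x2=(0.9048, -2.3260, 0.6595)
step 26: x0=(2.2360, -0.6243, -0.5681) x1=(-1.8786, -1.4112, -0.3958) x2=(0.8911, -2.3416, 0.6226)
step 27: x0=(2.2638, -0.6247, -0.5343) x1=(-1.9067, -1.4012, -0.3472) x2=(0.8774, -2.3568, 0.5855)
step 28: x0=(2.2915, -0.6252, -0.5003) x1=(-1.9346, -1.3914, -0.2983) x2=(0.8637, -2.3716, 0.5480)
step 29: x0=(2.3192, -0.6259, -0.4662) x1=(-1.9622, -1.3820, -0.2492) x2=(0.8500, -2.3860, 0.5103)
step 30: x0=(2.3468, -0.6267, -0.4320) x1=(-1.9895, -1.3728, -0.2000) x2=(0.8362, -2.4000, 0.4723)
step 31: x0=(2.3743, -0.6278, -0.3977) x1=(-2.0165, -1.3639, -0.1506) x2=(0.8225, -2.4135, 0.4341)
step 32: x0=(2.4017, -0.6290, -0.3633) x1=(-2.0432, -1.3553, -0.1010) x2=(0.8088, -2.4267, 0.3957)
step 33: x0=(2.4290, -0.6304, -0.3288) x1=(-2.0696, -1.3470, -0.0513) x2=(0.7950, -2.4395, 0.3572)
step 34: x0=(2.4563, -0.6320, -0.2943) x1=(-2.0957, -1.3389, -0.0015) x2=(0.7813, -2.4519, 0.3184)
step 35: x0=(2.4834, -0.6337, -0.2597) x1=(-2.1214, -1.3312, 0.0484) x2=(0.7676, -2.4638, 0.2796)
step 36: x0=(2.5105, -0.6357, -0.2250) x1=(-2.1468, -1.3237, 0.0984) x2=(0.7540, -2.4754, 0.2407)
step 37: x0=(2.5374, -0.6378, -0.1904) x1=(-2.1719, -1.3166, 0.1484) x2=(0.7403, -2.4866, 0.2016)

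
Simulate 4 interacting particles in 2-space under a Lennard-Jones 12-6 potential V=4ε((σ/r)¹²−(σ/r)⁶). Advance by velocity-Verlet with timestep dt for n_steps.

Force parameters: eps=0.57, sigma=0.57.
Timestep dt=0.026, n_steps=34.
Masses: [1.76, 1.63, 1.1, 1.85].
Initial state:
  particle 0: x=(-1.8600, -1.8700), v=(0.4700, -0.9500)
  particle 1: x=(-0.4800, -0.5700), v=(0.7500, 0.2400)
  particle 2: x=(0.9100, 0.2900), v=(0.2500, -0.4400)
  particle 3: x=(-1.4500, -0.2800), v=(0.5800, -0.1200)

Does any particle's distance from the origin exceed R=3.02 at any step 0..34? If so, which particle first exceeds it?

step 0: x0=(-1.8600, -1.8700) x1=(-0.4800, -0.5700) x2=(0.9100, 0.2900) x3=(-1.4500, -0.2800)
step 1: x0=(-1.8478, -1.8947) x1=(-0.4606, -0.5637) x2=(0.9165, 0.2786) x3=(-1.4348, -0.2831)
step 2: x0=(-1.8356, -1.9194) x1=(-0.4413, -0.5574) x2=(0.9230, 0.2671) x3=(-1.4196, -0.2863)
step 3: x0=(-1.8233, -1.9441) x1=(-0.4222, -0.5511) x2=(0.9295, 0.2557) x3=(-1.4041, -0.2896)
step 4: x0=(-1.8111, -1.9688) x1=(-0.4032, -0.5447) x2=(0.9359, 0.2442) x3=(-1.3886, -0.2928)
step 5: x0=(-1.7989, -1.9934) x1=(-0.3844, -0.5382) x2=(0.9424, 0.2327) x3=(-1.3729, -0.2961)
step 6: x0=(-1.7866, -2.0181) x1=(-0.3658, -0.5317) x2=(0.9488, 0.2213) x3=(-1.3570, -0.2995)
step 7: x0=(-1.7744, -2.0428) x1=(-0.3472, -0.5252) x2=(0.9552, 0.2098) x3=(-1.3410, -0.3029)
step 8: x0=(-1.7622, -2.0674) x1=(-0.3289, -0.5186) x2=(0.9617, 0.1983) x3=(-1.3249, -0.3063)
step 9: x0=(-1.7499, -2.0921) x1=(-0.3107, -0.5120) x2=(0.9680, 0.1868) x3=(-1.3087, -0.3097)
step 10: x0=(-1.7377, -2.1167) x1=(-0.2926, -0.5054) x2=(0.9744, 0.1753) x3=(-1.2923, -0.3132)
step 11: x0=(-1.7255, -2.1414) x1=(-0.2747, -0.4987) x2=(0.9808, 0.1638) x3=(-1.2757, -0.3167)
step 12: x0=(-1.7132, -2.1660) x1=(-0.2569, -0.4920) x2=(0.9871, 0.1522) x3=(-1.2591, -0.3203)
step 13: x0=(-1.7010, -2.1907) x1=(-0.2392, -0.4852) x2=(0.9934, 0.1407) x3=(-1.2422, -0.3238)
step 14: x0=(-1.6887, -2.2153) x1=(-0.2217, -0.4784) x2=(0.9997, 0.1291) x3=(-1.2253, -0.3274)
step 15: x0=(-1.6765, -2.2400) x1=(-0.2044, -0.4716) x2=(1.0059, 0.1175) x3=(-1.2082, -0.3310)
step 16: x0=(-1.6642, -2.2646) x1=(-0.1872, -0.4647) x2=(1.0122, 0.1060) x3=(-1.1909, -0.3347)
step 17: x0=(-1.6520, -2.2893) x1=(-0.1701, -0.4578) x2=(1.0183, 0.0943) x3=(-1.1736, -0.3383)
step 18: x0=(-1.6398, -2.3139) x1=(-0.1532, -0.4509) x2=(1.0245, 0.0827) x3=(-1.1560, -0.3420)
step 19: x0=(-1.6275, -2.3385) x1=(-0.1364, -0.4440) x2=(1.0306, 0.0711) x3=(-1.1383, -0.3457)
step 20: x0=(-1.6153, -2.3632) x1=(-0.1198, -0.4370) x2=(1.0366, 0.0594) x3=(-1.1205, -0.3494)
step 21: x0=(-1.6030, -2.3878) x1=(-0.1033, -0.4300) x2=(1.0426, 0.0477) x3=(-1.1025, -0.3531)
step 22: x0=(-1.5908, -2.4124) x1=(-0.0869, -0.4229) x2=(1.0486, 0.0360) x3=(-1.0843, -0.3568)
step 23: x0=(-1.5785, -2.4371) x1=(-0.0707, -0.4159) x2=(1.0544, 0.0243) x3=(-1.0660, -0.3606)
step 24: x0=(-1.5663, -2.4617) x1=(-0.0546, -0.4087) x2=(1.0602, 0.0125) x3=(-1.0475, -0.3643)
step 25: x0=(-1.5540, -2.4863) x1=(-0.0387, -0.4016) x2=(1.0659, 0.0007) x3=(-1.0289, -0.3681)
step 26: x0=(-1.5418, -2.5110) x1=(-0.0229, -0.3945) x2=(1.0716, -0.0111) x3=(-1.0101, -0.3718)
step 27: x0=(-1.5295, -2.5356) x1=(-0.0072, -0.3873) x2=(1.0771, -0.0230) x3=(-0.9911, -0.3756)
step 28: x0=(-1.5173, -2.5602) x1=(0.0084, -0.3801) x2=(1.0826, -0.0349) x3=(-0.9719, -0.3794)
step 29: x0=(-1.5050, -2.5848) x1=(0.0238, -0.3728) x2=(1.0879, -0.0468) x3=(-0.9526, -0.3831)
step 30: x0=(-1.4928, -2.6095) x1=(0.0391, -0.3656) x2=(1.0931, -0.0588) x3=(-0.9330, -0.3869)
step 31: x0=(-1.4805, -2.6341) x1=(0.0542, -0.3583) x2=(1.0981, -0.0708) x3=(-0.9133, -0.3907)
step 32: x0=(-1.4683, -2.6587) x1=(0.0693, -0.3510) x2=(1.1030, -0.0828) x3=(-0.8934, -0.3945)
step 33: x0=(-1.4560, -2.6833) x1=(0.0842, -0.3437) x2=(1.1077, -0.0949) x3=(-0.8732, -0.3982)
step 34: x0=(-1.4438, -2.7080) x1=(0.0990, -0.3364) x2=(1.1123, -0.1071) x3=(-0.8529, -0.4019)

yes, particle 0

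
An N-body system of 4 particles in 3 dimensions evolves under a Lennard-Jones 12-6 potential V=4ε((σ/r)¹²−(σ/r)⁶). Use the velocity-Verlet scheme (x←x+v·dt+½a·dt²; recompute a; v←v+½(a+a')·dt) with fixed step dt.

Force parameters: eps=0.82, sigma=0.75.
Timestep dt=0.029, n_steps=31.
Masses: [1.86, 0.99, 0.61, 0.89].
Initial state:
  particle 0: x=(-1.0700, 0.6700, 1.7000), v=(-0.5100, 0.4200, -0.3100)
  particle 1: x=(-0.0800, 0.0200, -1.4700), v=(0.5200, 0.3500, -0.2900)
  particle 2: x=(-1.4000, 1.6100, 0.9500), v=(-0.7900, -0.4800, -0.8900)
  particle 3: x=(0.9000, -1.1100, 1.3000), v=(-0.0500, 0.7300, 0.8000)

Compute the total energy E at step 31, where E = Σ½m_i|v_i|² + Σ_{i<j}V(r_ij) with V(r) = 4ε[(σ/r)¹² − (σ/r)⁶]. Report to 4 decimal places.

1.6060

step 0: x0=(-1.0700, 0.6700, 1.7000) x1=(-0.0800, 0.0200, -1.4700) x2=(-1.4000, 1.6100, 0.9500) x3=(0.9000, -1.1100, 1.3000)
step 1: x0=(-1.0848, 0.6823, 1.6909) x1=(-0.0649, 0.0302, -1.4784) x2=(-1.4228, 1.5957, 0.9245) x3=(0.8985, -1.0888, 1.3232)
step 2: x0=(-1.0997, 0.6948, 1.6816) x1=(-0.0498, 0.0403, -1.4868) x2=(-1.4453, 1.5807, 0.8995) x3=(0.8971, -1.0677, 1.3464)
step 3: x0=(-1.1148, 0.7076, 1.6721) x1=(-0.0348, 0.0505, -1.4952) x2=(-1.4675, 1.5650, 0.8752) x3=(0.8956, -1.0465, 1.3696)
step 4: x0=(-1.1299, 0.7206, 1.6624) x1=(-0.0197, 0.0606, -1.5036) x2=(-1.4895, 1.5486, 0.8516) x3=(0.8942, -1.0253, 1.3928)
step 5: x0=(-1.1451, 0.7338, 1.6525) x1=(-0.0046, 0.0708, -1.5120) x2=(-1.5111, 1.5313, 0.8288) x3=(0.8927, -1.0041, 1.4160)
step 6: x0=(-1.1604, 0.7474, 1.6422) x1=(0.0105, 0.0809, -1.5204) x2=(-1.5323, 1.5134, 0.8067) x3=(0.8912, -0.9829, 1.4392)
step 7: x0=(-1.1758, 0.7611, 1.6317) x1=(0.0256, 0.0911, -1.5288) x2=(-1.5532, 1.4946, 0.7855) x3=(0.8898, -0.9617, 1.4624)
step 8: x0=(-1.1914, 0.7752, 1.6209) x1=(0.0406, 0.1012, -1.5372) x2=(-1.5736, 1.4750, 0.7652) x3=(0.8883, -0.9405, 1.4856)
step 9: x0=(-1.2072, 0.7895, 1.6098) x1=(0.0557, 0.1114, -1.5456) x2=(-1.5936, 1.4546, 0.7460) x3=(0.8868, -0.9194, 1.5088)
step 10: x0=(-1.2231, 0.8040, 1.5983) x1=(0.0708, 0.1215, -1.5540) x2=(-1.6131, 1.4333, 0.7278) x3=(0.8853, -0.8982, 1.5320)
step 11: x0=(-1.2391, 0.8189, 1.5864) x1=(0.0859, 0.1317, -1.5624) x2=(-1.6320, 1.4111, 0.7109) x3=(0.8839, -0.8770, 1.5552)
step 12: x0=(-1.2554, 0.8341, 1.5740) x1=(0.1009, 0.1418, -1.5708) x2=(-1.6504, 1.3881, 0.6953) x3=(0.8824, -0.8558, 1.5784)
step 13: x0=(-1.2719, 0.8495, 1.5612) x1=(0.1160, 0.1520, -1.5792) x2=(-1.6681, 1.3641, 0.6812) x3=(0.8809, -0.8346, 1.6016)
step 14: x0=(-1.2886, 0.8653, 1.5478) x1=(0.1311, 0.1621, -1.5875) x2=(-1.6850, 1.3391, 0.6687) x3=(0.8794, -0.8134, 1.6247)
step 15: x0=(-1.3056, 0.8814, 1.5338) x1=(0.1462, 0.1723, -1.5959) x2=(-1.7011, 1.3132, 0.6580) x3=(0.8779, -0.7921, 1.6479)
step 16: x0=(-1.3229, 0.8979, 1.5192) x1=(0.1612, 0.1824, -1.6043) x2=(-1.7163, 1.2862, 0.6495) x3=(0.8764, -0.7709, 1.6711)
step 17: x0=(-1.3406, 0.9146, 1.5038) x1=(0.1763, 0.1926, -1.6127) x2=(-1.7304, 1.2582, 0.6432) x3=(0.8749, -0.7497, 1.6943)
step 18: x0=(-1.3586, 0.9317, 1.4875) x1=(0.1914, 0.2027, -1.6211) x2=(-1.7433, 1.2291, 0.6395) x3=(0.8734, -0.7285, 1.7175)
step 19: x0=(-1.3771, 0.9492, 1.4703) x1=(0.2064, 0.2129, -1.6294) x2=(-1.7549, 1.1991, 0.6388) x3=(0.8719, -0.7073, 1.7407)
step 20: x0=(-1.3960, 0.9670, 1.4520) x1=(0.2215, 0.2231, -1.6378) x2=(-1.7651, 1.1680, 0.6412) x3=(0.8704, -0.6861, 1.7639)
step 21: x0=(-1.4154, 0.9850, 1.4328) x1=(0.2366, 0.2332, -1.6462) x2=(-1.7739, 1.1363, 0.6467) x3=(0.8689, -0.6649, 1.7871)
step 22: x0=(-1.4351, 1.0031, 1.4127) x1=(0.2516, 0.2434, -1.6546) x2=(-1.7816, 1.1040, 0.6546) x3=(0.8674, -0.6436, 1.8102)
step 23: x0=(-1.4549, 1.0213, 1.3927) x1=(0.2667, 0.2535, -1.6629) x2=(-1.7894, 1.0718, 0.6623) x3=(0.8659, -0.6224, 1.8334)
step 24: x0=(-1.4736, 1.0393, 1.3748) x1=(0.2818, 0.2637, -1.6713) x2=(-1.8000, 1.0400, 0.6637) x3=(0.8644, -0.6012, 1.8566)
step 25: x0=(-1.4904, 1.0573, 1.3613) x1=(0.2968, 0.2738, -1.6797) x2=(-1.8168, 1.0082, 0.6517) x3=(0.8628, -0.5800, 1.8798)
step 26: x0=(-1.5051, 1.0756, 1.3521) x1=(0.3119, 0.2840, -1.6881) x2=(-1.8397, 0.9755, 0.6263) x3=(0.8613, -0.5587, 1.9030)
step 27: x0=(-1.5189, 1.0942, 1.3450) x1=(0.3270, 0.2942, -1.6964) x2=(-1.8655, 0.9420, 0.5949) x3=(0.8598, -0.5375, 1.9262)
step 28: x0=(-1.5327, 1.1128, 1.3379) x1=(0.3420, 0.3043, -1.7048) x2=(-1.8913, 0.9084, 0.5633) x3=(0.8583, -0.5163, 1.9493)
step 29: x0=(-1.5469, 1.1312, 1.3300) x1=(0.3571, 0.3145, -1.7131) x2=(-1.9160, 0.8755, 0.5340) x3=(0.8568, -0.4950, 1.9725)
step 30: x0=(-1.5615, 1.1492, 1.3211) x1=(0.3722, 0.3246, -1.7215) x2=(-1.9393, 0.8435, 0.5078) x3=(0.8552, -0.4738, 1.9957)
step 31: x0=(-1.5766, 1.1669, 1.3112) x1=(0.3872, 0.3348, -1.7299) x2=(-1.9612, 0.8127, 0.4847) x3=(0.8537, -0.4526, 2.0189)
step 0 velocities: v0=(-0.5100, 0.4200, -0.3100) v1=(0.5200, 0.3500, -0.2900) v2=(-0.7900, -0.4800, -0.8900) v3=(-0.0500, 0.7300, 0.8000)
step 0: KE=1.7567, PE=-0.1513, E=1.6054
step 31 velocities: v0=(-0.5276, 0.6029, -0.3571) v1=(0.5194, 0.3503, -0.2883) v2=(-0.7312, -1.0415, -0.7479) v3=(-0.0528, 0.7322, 0.7992)
step 31: KE=2.1396, PE=-0.5335, E=1.6060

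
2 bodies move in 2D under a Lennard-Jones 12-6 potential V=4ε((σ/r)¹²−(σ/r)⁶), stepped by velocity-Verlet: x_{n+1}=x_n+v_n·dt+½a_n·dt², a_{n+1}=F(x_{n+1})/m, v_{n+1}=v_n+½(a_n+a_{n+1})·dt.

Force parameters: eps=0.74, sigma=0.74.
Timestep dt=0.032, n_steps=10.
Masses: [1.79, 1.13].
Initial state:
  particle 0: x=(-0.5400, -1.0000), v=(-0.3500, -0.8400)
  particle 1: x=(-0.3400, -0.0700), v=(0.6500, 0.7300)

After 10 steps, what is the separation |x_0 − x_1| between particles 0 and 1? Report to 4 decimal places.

1.4319

step 0: x0=(-0.5400, -1.0000) x1=(-0.3400, -0.0700)
step 1: x0=(-0.5511, -1.0262) x1=(-0.3194, -0.0477)
step 2: x0=(-0.5619, -1.0514) x1=(-0.2992, -0.0270)
step 3: x0=(-0.5725, -1.0757) x1=(-0.2794, -0.0077)
step 4: x0=(-0.5829, -1.0994) x1=(-0.2598, 0.0106)
step 5: x0=(-0.5932, -1.1226) x1=(-0.2405, 0.0281)
step 6: x0=(-0.6033, -1.1454) x1=(-0.2214, 0.0450)
step 7: x0=(-0.6134, -1.1679) x1=(-0.2024, 0.0614)
step 8: x0=(-0.6233, -1.1902) x1=(-0.1835, 0.0775)
step 9: x0=(-0.6332, -1.2122) x1=(-0.1648, 0.0932)
step 10: x0=(-0.6431, -1.2341) x1=(-0.1461, 0.1087)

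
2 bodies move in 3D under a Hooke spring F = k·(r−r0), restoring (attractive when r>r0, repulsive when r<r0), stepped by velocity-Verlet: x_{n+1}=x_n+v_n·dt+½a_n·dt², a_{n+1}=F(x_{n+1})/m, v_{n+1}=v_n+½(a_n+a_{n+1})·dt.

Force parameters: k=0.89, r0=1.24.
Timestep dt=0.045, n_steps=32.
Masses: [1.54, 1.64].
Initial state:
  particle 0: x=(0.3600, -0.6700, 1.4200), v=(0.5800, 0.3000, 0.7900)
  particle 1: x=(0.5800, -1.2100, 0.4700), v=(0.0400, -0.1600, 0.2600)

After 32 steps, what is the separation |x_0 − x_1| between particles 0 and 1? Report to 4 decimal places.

step 0: x0=(0.3600, -0.6700, 1.4200) x1=(0.5800, -1.2100, 0.4700)
step 1: x0=(0.3861, -0.6565, 1.4556) x1=(0.5818, -1.2172, 0.4816)
step 2: x0=(0.4122, -0.6429, 1.4913) x1=(0.5836, -1.2245, 0.4932)
step 3: x0=(0.4382, -0.6292, 1.5271) x1=(0.5855, -1.2318, 0.5047)
step 4: x0=(0.4643, -0.6156, 1.5629) x1=(0.5873, -1.2392, 0.5161)
step 5: x0=(0.4903, -0.6019, 1.5988) x1=(0.5892, -1.2466, 0.5275)
step 6: x0=(0.5163, -0.5882, 1.6346) x1=(0.5910, -1.2539, 0.5390)
step 7: x0=(0.5424, -0.5746, 1.6704) x1=(0.5929, -1.2612, 0.5505)
step 8: x0=(0.5684, -0.5610, 1.7061) x1=(0.5947, -1.2685, 0.5620)
step 9: x0=(0.5945, -0.5475, 1.7417) x1=(0.5966, -1.2757, 0.5736)
step 10: x0=(0.6206, -0.5341, 1.7772) x1=(0.5984, -1.2829, 0.5854)
step 11: x0=(0.6466, -0.5207, 1.8125) x1=(0.6003, -1.2899, 0.5974)
step 12: x0=(0.6727, -0.5075, 1.8476) x1=(0.6021, -1.2969, 0.6095)
step 13: x0=(0.6987, -0.4944, 1.8825) x1=(0.6040, -1.3036, 0.6218)
step 14: x0=(0.7247, -0.4815, 1.9171) x1=(0.6059, -1.3103, 0.6344)
step 15: x0=(0.7507, -0.4688, 1.9514) x1=(0.6078, -1.3168, 0.6472)
step 16: x0=(0.7766, -0.4563, 1.9855) x1=(0.6097, -1.3230, 0.6603)
step 17: x0=(0.8025, -0.4440, 2.0191) x1=(0.6117, -1.3291, 0.6738)
step 18: x0=(0.8284, -0.4320, 2.0524) x1=(0.6137, -1.3349, 0.6876)
step 19: x0=(0.8542, -0.4202, 2.0854) x1=(0.6158, -1.3405, 0.7018)
step 20: x0=(0.8799, -0.4087, 2.1178) x1=(0.6180, -1.3458, 0.7163)
step 21: x0=(0.9055, -0.3975, 2.1499) x1=(0.6202, -1.3509, 0.7313)
step 22: x0=(0.9311, -0.3866, 2.1815) x1=(0.6225, -1.3556, 0.7468)
step 23: x0=(0.9565, -0.3761, 2.2125) x1=(0.6249, -1.3600, 0.7627)
step 24: x0=(0.9818, -0.3659, 2.2431) x1=(0.6275, -1.3641, 0.7791)
step 25: x0=(1.0070, -0.3560, 2.2731) x1=(0.6301, -1.3679, 0.7960)
step 26: x0=(1.0321, -0.3466, 2.3026) x1=(0.6329, -1.3713, 0.8134)
step 27: x0=(1.0570, -0.3375, 2.3315) x1=(0.6359, -1.3743, 0.8313)
step 28: x0=(1.0817, -0.3289, 2.3598) x1=(0.6390, -1.3770, 0.8499)
step 29: x0=(1.1062, -0.3207, 2.3874) x1=(0.6422, -1.3792, 0.8689)
step 30: x0=(1.1306, -0.3129, 2.4145) x1=(0.6457, -1.3810, 0.8886)
step 31: x0=(1.1547, -0.3055, 2.4409) x1=(0.6493, -1.3824, 0.9089)
step 32: x0=(1.1787, -0.2987, 2.4667) x1=(0.6531, -1.3834, 0.9297)

1.9533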